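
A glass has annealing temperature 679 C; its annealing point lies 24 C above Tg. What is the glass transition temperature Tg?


Rearrange T_anneal = Tg + offset for Tg:
  Tg = T_anneal - offset = 679 - 24 = 655 C

655 C


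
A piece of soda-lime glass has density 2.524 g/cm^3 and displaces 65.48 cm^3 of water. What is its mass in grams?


Rearrange rho = m / V:
  m = rho * V
  m = 2.524 * 65.48 = 165.272 g

165.272 g


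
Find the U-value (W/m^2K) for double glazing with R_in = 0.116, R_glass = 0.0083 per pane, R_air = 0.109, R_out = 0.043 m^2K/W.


Total thermal resistance (series):
  R_total = R_in + R_glass + R_air + R_glass + R_out
  R_total = 0.116 + 0.0083 + 0.109 + 0.0083 + 0.043 = 0.2846 m^2K/W
U-value = 1 / R_total = 1 / 0.2846 = 3.514 W/m^2K

3.514 W/m^2K


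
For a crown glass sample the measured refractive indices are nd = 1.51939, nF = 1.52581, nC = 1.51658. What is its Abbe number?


Abbe number formula: Vd = (nd - 1) / (nF - nC)
  nd - 1 = 1.51939 - 1 = 0.51939
  nF - nC = 1.52581 - 1.51658 = 0.00923
  Vd = 0.51939 / 0.00923 = 56.27

56.27


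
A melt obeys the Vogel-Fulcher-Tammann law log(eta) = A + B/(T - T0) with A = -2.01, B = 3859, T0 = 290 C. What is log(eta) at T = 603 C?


VFT equation: log(eta) = A + B / (T - T0)
  T - T0 = 603 - 290 = 313
  B / (T - T0) = 3859 / 313 = 12.329
  log(eta) = -2.01 + 12.329 = 10.319

10.319


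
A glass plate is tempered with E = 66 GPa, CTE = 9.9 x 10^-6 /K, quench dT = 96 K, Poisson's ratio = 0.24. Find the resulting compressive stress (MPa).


Tempering stress: sigma = E * alpha * dT / (1 - nu)
  E (MPa) = 66 * 1000 = 66000
  Numerator = 66000 * (9.9 x 10^-6) * 96 = 62.7264
  Denominator = 1 - 0.24 = 0.76
  sigma = 62.7264 / 0.76 = 82.5 MPa

82.5 MPa


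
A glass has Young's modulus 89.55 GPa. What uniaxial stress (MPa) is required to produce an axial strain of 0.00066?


Rearrange E = sigma / epsilon:
  sigma = E * epsilon
  E (MPa) = 89.55 * 1000 = 89550
  sigma = 89550 * 0.00066 = 59.1 MPa

59.1 MPa


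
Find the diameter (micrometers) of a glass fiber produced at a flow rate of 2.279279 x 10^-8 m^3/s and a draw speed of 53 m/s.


Cross-sectional area from continuity:
  A = Q / v = 2.279279 x 10^-8 / 53 = 4.300526 x 10^-10 m^2
Diameter from circular cross-section:
  d = sqrt(4A / pi) * 10^6 (m -> um)
  d = sqrt(4 * 4.300526 x 10^-10 / pi) * 10^6 = 23.4 um

23.4 um


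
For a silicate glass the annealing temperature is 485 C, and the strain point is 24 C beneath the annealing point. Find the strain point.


Strain point = annealing point - difference:
  T_strain = 485 - 24 = 461 C

461 C


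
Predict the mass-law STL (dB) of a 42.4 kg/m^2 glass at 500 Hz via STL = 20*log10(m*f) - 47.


Mass law: STL = 20 * log10(m * f) - 47
  m * f = 42.4 * 500 = 21200
  log10(21200) = 4.32634
  STL = 20 * 4.32634 - 47 = 86.5268 - 47 = 39.5 dB

39.5 dB


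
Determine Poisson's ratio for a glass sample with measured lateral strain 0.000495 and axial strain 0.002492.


Poisson's ratio: nu = lateral strain / axial strain
  nu = 0.000495 / 0.002492 = 0.1986

0.1986


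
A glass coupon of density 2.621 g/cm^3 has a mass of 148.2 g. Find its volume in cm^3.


Rearrange rho = m / V:
  V = m / rho
  V = 148.2 / 2.621 = 56.543 cm^3

56.543 cm^3


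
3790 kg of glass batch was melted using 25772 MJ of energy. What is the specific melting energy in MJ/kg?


Rearrange E = m * s for s:
  s = E / m
  s = 25772 / 3790 = 6.8 MJ/kg

6.8 MJ/kg


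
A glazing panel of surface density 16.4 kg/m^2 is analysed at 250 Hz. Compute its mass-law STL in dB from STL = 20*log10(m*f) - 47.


Mass law: STL = 20 * log10(m * f) - 47
  m * f = 16.4 * 250 = 4100
  log10(4100) = 3.61278
  STL = 20 * 3.61278 - 47 = 72.2556 - 47 = 25.3 dB

25.3 dB


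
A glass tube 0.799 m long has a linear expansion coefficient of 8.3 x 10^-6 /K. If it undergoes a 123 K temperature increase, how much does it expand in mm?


Thermal expansion formula: dL = alpha * L0 * dT
  dL = (8.3 x 10^-6) * 0.799 * 123 = 0.0008157 m
Convert to mm: 0.0008157 * 1000 = 0.8157 mm

0.8157 mm


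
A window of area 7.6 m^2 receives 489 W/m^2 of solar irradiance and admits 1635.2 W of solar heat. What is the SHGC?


Rearrange Q = Area * SHGC * Irradiance:
  SHGC = Q / (Area * Irradiance)
  SHGC = 1635.2 / (7.6 * 489) = 0.44

0.44


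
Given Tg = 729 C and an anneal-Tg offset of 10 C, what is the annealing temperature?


The annealing temperature is Tg plus the offset:
  T_anneal = 729 + 10 = 739 C

739 C


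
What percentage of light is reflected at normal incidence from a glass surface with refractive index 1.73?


Fresnel reflectance at normal incidence:
  R = ((n - 1)/(n + 1))^2
  (n - 1)/(n + 1) = (1.73 - 1)/(1.73 + 1) = 0.267399
  R = 0.267399^2 = 0.0715022
  R(%) = 0.0715022 * 100 = 7.15%

7.15%


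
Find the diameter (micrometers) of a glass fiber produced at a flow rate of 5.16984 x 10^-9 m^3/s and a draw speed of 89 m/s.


Cross-sectional area from continuity:
  A = Q / v = 5.16984 x 10^-9 / 89 = 5.808809 x 10^-11 m^2
Diameter from circular cross-section:
  d = sqrt(4A / pi) * 10^6 (m -> um)
  d = sqrt(4 * 5.808809 x 10^-11 / pi) * 10^6 = 8.6 um

8.6 um


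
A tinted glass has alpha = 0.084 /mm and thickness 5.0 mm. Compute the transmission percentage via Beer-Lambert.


Beer-Lambert law: T = exp(-alpha * thickness)
  exponent = -0.084 * 5.0 = -0.42
  T = exp(-0.42) = 0.657
  Percentage = 0.657 * 100 = 65.7%

65.7%


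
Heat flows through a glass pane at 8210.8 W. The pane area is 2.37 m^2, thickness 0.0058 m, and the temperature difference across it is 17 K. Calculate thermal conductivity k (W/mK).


Fourier's law rearranged: k = Q * t / (A * dT)
  Numerator = 8210.8 * 0.0058 = 47.62264
  Denominator = 2.37 * 17 = 40.29
  k = 47.62264 / 40.29 = 1.182 W/mK

1.182 W/mK


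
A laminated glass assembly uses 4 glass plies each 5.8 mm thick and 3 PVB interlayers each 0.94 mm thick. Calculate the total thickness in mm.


Total thickness = glass contribution + PVB contribution
  Glass: 4 * 5.8 = 23.2 mm
  PVB: 3 * 0.94 = 2.82 mm
  Total = 23.2 + 2.82 = 26.02 mm

26.02 mm


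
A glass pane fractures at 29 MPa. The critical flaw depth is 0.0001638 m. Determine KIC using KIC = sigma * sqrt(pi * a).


Fracture toughness: KIC = sigma * sqrt(pi * a)
  pi * a = pi * 0.0001638 = 0.000514593
  sqrt(pi * a) = 0.022685
  KIC = 29 * 0.022685 = 0.658 MPa*sqrt(m)

0.658 MPa*sqrt(m)


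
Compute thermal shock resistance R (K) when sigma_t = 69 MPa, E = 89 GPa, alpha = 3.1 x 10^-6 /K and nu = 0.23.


Thermal shock resistance: R = sigma * (1 - nu) / (E * alpha)
  Numerator = 69 * (1 - 0.23) = 53.13
  Denominator = 89 * 1000 * (3.1 x 10^-6) = 0.2759
  R = 53.13 / 0.2759 = 192.6 K

192.6 K


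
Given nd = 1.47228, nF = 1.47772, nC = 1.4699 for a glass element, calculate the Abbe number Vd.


Abbe number formula: Vd = (nd - 1) / (nF - nC)
  nd - 1 = 1.47228 - 1 = 0.47228
  nF - nC = 1.47772 - 1.4699 = 0.00782
  Vd = 0.47228 / 0.00782 = 60.39

60.39


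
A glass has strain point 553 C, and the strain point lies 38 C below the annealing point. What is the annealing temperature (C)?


T_anneal = T_strain + gap:
  T_anneal = 553 + 38 = 591 C

591 C


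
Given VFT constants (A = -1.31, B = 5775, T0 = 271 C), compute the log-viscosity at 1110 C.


VFT equation: log(eta) = A + B / (T - T0)
  T - T0 = 1110 - 271 = 839
  B / (T - T0) = 5775 / 839 = 6.883
  log(eta) = -1.31 + 6.883 = 5.573

5.573


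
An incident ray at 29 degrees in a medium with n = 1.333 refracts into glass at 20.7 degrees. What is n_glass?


Apply Snell's law: n1 * sin(theta1) = n2 * sin(theta2)
  n2 = n1 * sin(theta1) / sin(theta2)
  sin(29) = 0.48481
  sin(20.7) = 0.353475
  n2 = 1.333 * 0.48481 / 0.353475 = 1.8283

1.8283


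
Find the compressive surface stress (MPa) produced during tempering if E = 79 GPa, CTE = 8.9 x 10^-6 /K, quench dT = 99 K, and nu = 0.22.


Tempering stress: sigma = E * alpha * dT / (1 - nu)
  E (MPa) = 79 * 1000 = 79000
  Numerator = 79000 * (8.9 x 10^-6) * 99 = 69.6069
  Denominator = 1 - 0.22 = 0.78
  sigma = 69.6069 / 0.78 = 89.2 MPa

89.2 MPa


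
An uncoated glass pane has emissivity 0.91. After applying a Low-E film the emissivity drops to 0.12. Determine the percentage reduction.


Percentage reduction = (1 - coated/uncoated) * 100
  Ratio = 0.12 / 0.91 = 0.1319
  Reduction = (1 - 0.1319) * 100 = 86.8%

86.8%


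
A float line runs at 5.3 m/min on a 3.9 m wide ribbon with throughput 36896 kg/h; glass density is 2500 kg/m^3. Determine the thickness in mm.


Ribbon cross-section from mass balance:
  Volume rate = throughput / density = 36896 / 2500 = 14.7584 m^3/h
  thickness = volume rate / (speed * 60 * width), i.e.
  thickness = throughput / (60 * speed * width * density) * 1000
  thickness = 36896 / (60 * 5.3 * 3.9 * 2500) * 1000 = 11.9 mm

11.9 mm


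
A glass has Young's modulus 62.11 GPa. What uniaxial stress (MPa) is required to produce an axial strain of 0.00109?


Rearrange E = sigma / epsilon:
  sigma = E * epsilon
  E (MPa) = 62.11 * 1000 = 62110
  sigma = 62110 * 0.00109 = 67.7 MPa

67.7 MPa


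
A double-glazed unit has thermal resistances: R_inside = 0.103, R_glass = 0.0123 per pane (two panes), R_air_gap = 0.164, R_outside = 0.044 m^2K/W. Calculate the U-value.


Total thermal resistance (series):
  R_total = R_in + R_glass + R_air + R_glass + R_out
  R_total = 0.103 + 0.0123 + 0.164 + 0.0123 + 0.044 = 0.3356 m^2K/W
U-value = 1 / R_total = 1 / 0.3356 = 2.98 W/m^2K

2.98 W/m^2K


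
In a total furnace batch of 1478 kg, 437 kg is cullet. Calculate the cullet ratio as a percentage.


Cullet ratio = (cullet mass / total batch mass) * 100
  Ratio = 437 / 1478 * 100 = 29.57%

29.57%


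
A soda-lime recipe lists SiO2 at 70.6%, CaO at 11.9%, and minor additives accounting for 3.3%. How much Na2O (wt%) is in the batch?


Pieces sum to 100%:
  Na2O = 100 - (SiO2 + CaO + others)
  Na2O = 100 - (70.6 + 11.9 + 3.3) = 14.2%

14.2%


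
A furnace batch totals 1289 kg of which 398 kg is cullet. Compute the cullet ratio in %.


Cullet ratio = (cullet mass / total batch mass) * 100
  Ratio = 398 / 1289 * 100 = 30.88%

30.88%


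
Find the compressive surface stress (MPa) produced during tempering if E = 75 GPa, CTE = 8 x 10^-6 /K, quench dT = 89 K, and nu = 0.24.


Tempering stress: sigma = E * alpha * dT / (1 - nu)
  E (MPa) = 75 * 1000 = 75000
  Numerator = 75000 * (8 x 10^-6) * 89 = 53.4
  Denominator = 1 - 0.24 = 0.76
  sigma = 53.4 / 0.76 = 70.3 MPa

70.3 MPa


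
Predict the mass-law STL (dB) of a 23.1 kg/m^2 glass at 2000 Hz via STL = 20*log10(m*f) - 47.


Mass law: STL = 20 * log10(m * f) - 47
  m * f = 23.1 * 2000 = 46200
  log10(46200) = 4.66464
  STL = 20 * 4.66464 - 47 = 93.2928 - 47 = 46.3 dB

46.3 dB


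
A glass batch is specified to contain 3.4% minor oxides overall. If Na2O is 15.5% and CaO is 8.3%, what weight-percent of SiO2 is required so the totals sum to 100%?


Known pieces sum to 100%:
  SiO2 = 100 - (others + Na2O + CaO)
  SiO2 = 100 - (3.4 + 15.5 + 8.3) = 72.8%

72.8%


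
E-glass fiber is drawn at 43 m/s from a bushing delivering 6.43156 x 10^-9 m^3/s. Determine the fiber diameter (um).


Cross-sectional area from continuity:
  A = Q / v = 6.43156 x 10^-9 / 43 = 1.495712 x 10^-10 m^2
Diameter from circular cross-section:
  d = sqrt(4A / pi) * 10^6 (m -> um)
  d = sqrt(4 * 1.495712 x 10^-10 / pi) * 10^6 = 13.8 um

13.8 um


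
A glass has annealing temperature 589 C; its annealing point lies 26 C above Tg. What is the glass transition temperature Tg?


Rearrange T_anneal = Tg + offset for Tg:
  Tg = T_anneal - offset = 589 - 26 = 563 C

563 C


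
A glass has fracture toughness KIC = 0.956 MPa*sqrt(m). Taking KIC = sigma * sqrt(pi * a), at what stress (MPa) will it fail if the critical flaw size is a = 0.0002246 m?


Rearrange KIC = sigma * sqrt(pi * a):
  sigma = KIC / sqrt(pi * a)
  sqrt(pi * 0.0002246) = 0.026563
  sigma = 0.956 / 0.026563 = 35.99 MPa

35.99 MPa


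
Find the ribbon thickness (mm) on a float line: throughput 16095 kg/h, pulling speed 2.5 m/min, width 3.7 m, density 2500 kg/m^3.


Ribbon cross-section from mass balance:
  Volume rate = throughput / density = 16095 / 2500 = 6.438 m^3/h
  thickness = volume rate / (speed * 60 * width), i.e.
  thickness = throughput / (60 * speed * width * density) * 1000
  thickness = 16095 / (60 * 2.5 * 3.7 * 2500) * 1000 = 11.6 mm

11.6 mm


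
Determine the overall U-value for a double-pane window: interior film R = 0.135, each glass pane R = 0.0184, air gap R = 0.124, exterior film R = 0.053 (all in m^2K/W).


Total thermal resistance (series):
  R_total = R_in + R_glass + R_air + R_glass + R_out
  R_total = 0.135 + 0.0184 + 0.124 + 0.0184 + 0.053 = 0.3488 m^2K/W
U-value = 1 / R_total = 1 / 0.3488 = 2.867 W/m^2K

2.867 W/m^2K


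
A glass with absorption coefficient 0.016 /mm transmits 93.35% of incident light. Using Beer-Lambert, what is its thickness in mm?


Rearrange T = exp(-alpha * thickness):
  thickness = -ln(T) / alpha
  T = 93.35/100 = 0.9335
  ln(T) = -0.06881
  -ln(T) = 0.06881
  thickness = 0.06881 / 0.016 = 4.3 mm

4.3 mm


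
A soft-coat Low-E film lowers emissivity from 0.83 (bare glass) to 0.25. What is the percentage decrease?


Percentage reduction = (1 - coated/uncoated) * 100
  Ratio = 0.25 / 0.83 = 0.3012
  Reduction = (1 - 0.3012) * 100 = 69.9%

69.9%


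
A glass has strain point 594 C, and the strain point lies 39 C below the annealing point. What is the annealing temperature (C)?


T_anneal = T_strain + gap:
  T_anneal = 594 + 39 = 633 C

633 C


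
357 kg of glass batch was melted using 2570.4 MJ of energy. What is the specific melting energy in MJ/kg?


Rearrange E = m * s for s:
  s = E / m
  s = 2570.4 / 357 = 7.2 MJ/kg

7.2 MJ/kg


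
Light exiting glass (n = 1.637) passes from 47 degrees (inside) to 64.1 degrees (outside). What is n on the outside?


Apply Snell's law: n1 * sin(theta1) = n2 * sin(theta2)
  n2 = n1 * sin(theta1) / sin(theta2)
  sin(47) = 0.731354
  sin(64.1) = 0.899558
  n2 = 1.637 * 0.731354 / 0.899558 = 1.3309

1.3309


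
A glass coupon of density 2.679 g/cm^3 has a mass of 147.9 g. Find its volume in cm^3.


Rearrange rho = m / V:
  V = m / rho
  V = 147.9 / 2.679 = 55.207 cm^3

55.207 cm^3


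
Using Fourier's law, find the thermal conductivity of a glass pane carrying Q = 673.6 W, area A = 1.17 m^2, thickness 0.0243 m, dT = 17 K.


Fourier's law rearranged: k = Q * t / (A * dT)
  Numerator = 673.6 * 0.0243 = 16.36848
  Denominator = 1.17 * 17 = 19.89
  k = 16.36848 / 19.89 = 0.823 W/mK

0.823 W/mK


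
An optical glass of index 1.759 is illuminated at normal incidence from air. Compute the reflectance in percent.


Fresnel reflectance at normal incidence:
  R = ((n - 1)/(n + 1))^2
  (n - 1)/(n + 1) = (1.759 - 1)/(1.759 + 1) = 0.2751
  R = 0.2751^2 = 0.07568
  R(%) = 0.07568 * 100 = 7.568%

7.568%


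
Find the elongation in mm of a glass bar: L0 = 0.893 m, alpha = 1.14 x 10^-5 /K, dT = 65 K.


Thermal expansion formula: dL = alpha * L0 * dT
  dL = (1.14 x 10^-5) * 0.893 * 65 = 0.00066171 m
Convert to mm: 0.00066171 * 1000 = 0.6617 mm

0.6617 mm


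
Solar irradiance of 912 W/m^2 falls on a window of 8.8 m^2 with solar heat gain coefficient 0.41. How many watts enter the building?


Solar heat gain: Q = Area * SHGC * Irradiance
  Q = 8.8 * 0.41 * 912 = 3290.5 W

3290.5 W


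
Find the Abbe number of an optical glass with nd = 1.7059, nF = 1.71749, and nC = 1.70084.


Abbe number formula: Vd = (nd - 1) / (nF - nC)
  nd - 1 = 1.7059 - 1 = 0.7059
  nF - nC = 1.71749 - 1.70084 = 0.01665
  Vd = 0.7059 / 0.01665 = 42.4

42.4


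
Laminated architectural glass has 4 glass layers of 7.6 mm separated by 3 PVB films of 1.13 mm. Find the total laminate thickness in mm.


Total thickness = glass contribution + PVB contribution
  Glass: 4 * 7.6 = 30.4 mm
  PVB: 3 * 1.13 = 3.39 mm
  Total = 30.4 + 3.39 = 33.79 mm

33.79 mm


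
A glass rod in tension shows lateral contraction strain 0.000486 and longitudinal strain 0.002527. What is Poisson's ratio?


Poisson's ratio: nu = lateral strain / axial strain
  nu = 0.000486 / 0.002527 = 0.1923

0.1923


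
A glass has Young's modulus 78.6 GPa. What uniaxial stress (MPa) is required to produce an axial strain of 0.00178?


Rearrange E = sigma / epsilon:
  sigma = E * epsilon
  E (MPa) = 78.6 * 1000 = 78600
  sigma = 78600 * 0.00178 = 139.91 MPa

139.91 MPa


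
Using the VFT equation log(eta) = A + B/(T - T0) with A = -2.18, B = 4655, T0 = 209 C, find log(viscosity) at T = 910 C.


VFT equation: log(eta) = A + B / (T - T0)
  T - T0 = 910 - 209 = 701
  B / (T - T0) = 4655 / 701 = 6.641
  log(eta) = -2.18 + 6.641 = 4.461

4.461


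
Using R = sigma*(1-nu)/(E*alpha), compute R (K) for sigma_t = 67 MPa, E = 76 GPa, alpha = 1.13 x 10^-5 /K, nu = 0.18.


Thermal shock resistance: R = sigma * (1 - nu) / (E * alpha)
  Numerator = 67 * (1 - 0.18) = 54.94
  Denominator = 76 * 1000 * (1.13 x 10^-5) = 0.8588
  R = 54.94 / 0.8588 = 64.0 K

64.0 K


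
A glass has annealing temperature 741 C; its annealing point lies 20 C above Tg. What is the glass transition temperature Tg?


Rearrange T_anneal = Tg + offset for Tg:
  Tg = T_anneal - offset = 741 - 20 = 721 C

721 C


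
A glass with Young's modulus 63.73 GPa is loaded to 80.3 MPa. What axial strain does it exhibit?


Rearrange E = sigma / epsilon:
  epsilon = sigma / E
  E (MPa) = 63.73 * 1000 = 63730
  epsilon = 80.3 / 63730 = 0.00126

0.00126


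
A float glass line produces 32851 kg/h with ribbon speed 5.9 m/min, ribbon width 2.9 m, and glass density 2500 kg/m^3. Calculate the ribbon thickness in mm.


Ribbon cross-section from mass balance:
  Volume rate = throughput / density = 32851 / 2500 = 13.1404 m^3/h
  thickness = volume rate / (speed * 60 * width), i.e.
  thickness = throughput / (60 * speed * width * density) * 1000
  thickness = 32851 / (60 * 5.9 * 2.9 * 2500) * 1000 = 12.8 mm

12.8 mm


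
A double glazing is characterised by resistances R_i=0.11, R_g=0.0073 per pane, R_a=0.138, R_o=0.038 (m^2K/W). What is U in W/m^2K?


Total thermal resistance (series):
  R_total = R_in + R_glass + R_air + R_glass + R_out
  R_total = 0.11 + 0.0073 + 0.138 + 0.0073 + 0.038 = 0.3006 m^2K/W
U-value = 1 / R_total = 1 / 0.3006 = 3.327 W/m^2K

3.327 W/m^2K


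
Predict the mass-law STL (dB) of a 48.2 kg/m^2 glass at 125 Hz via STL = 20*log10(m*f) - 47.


Mass law: STL = 20 * log10(m * f) - 47
  m * f = 48.2 * 125 = 6025
  log10(6025) = 3.77996
  STL = 20 * 3.77996 - 47 = 75.5992 - 47 = 28.6 dB

28.6 dB


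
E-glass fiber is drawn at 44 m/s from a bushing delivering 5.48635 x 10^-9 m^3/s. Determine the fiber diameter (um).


Cross-sectional area from continuity:
  A = Q / v = 5.48635 x 10^-9 / 44 = 1.246898 x 10^-10 m^2
Diameter from circular cross-section:
  d = sqrt(4A / pi) * 10^6 (m -> um)
  d = sqrt(4 * 1.246898 x 10^-10 / pi) * 10^6 = 12.6 um

12.6 um


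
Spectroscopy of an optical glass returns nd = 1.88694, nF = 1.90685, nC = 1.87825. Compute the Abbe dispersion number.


Abbe number formula: Vd = (nd - 1) / (nF - nC)
  nd - 1 = 1.88694 - 1 = 0.88694
  nF - nC = 1.90685 - 1.87825 = 0.0286
  Vd = 0.88694 / 0.0286 = 31.01

31.01


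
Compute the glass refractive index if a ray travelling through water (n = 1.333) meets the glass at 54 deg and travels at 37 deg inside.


Apply Snell's law: n1 * sin(theta1) = n2 * sin(theta2)
  n2 = n1 * sin(theta1) / sin(theta2)
  sin(54) = 0.809017
  sin(37) = 0.601815
  n2 = 1.333 * 0.809017 / 0.601815 = 1.7919

1.7919


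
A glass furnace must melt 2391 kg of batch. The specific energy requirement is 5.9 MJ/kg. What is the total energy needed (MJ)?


Total energy = mass * specific energy
  E = 2391 * 5.9 = 14106.9 MJ

14106.9 MJ


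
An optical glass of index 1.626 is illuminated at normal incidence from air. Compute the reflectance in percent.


Fresnel reflectance at normal incidence:
  R = ((n - 1)/(n + 1))^2
  (n - 1)/(n + 1) = (1.626 - 1)/(1.626 + 1) = 0.238385
  R = 0.238385^2 = 0.0568274
  R(%) = 0.0568274 * 100 = 5.683%

5.683%


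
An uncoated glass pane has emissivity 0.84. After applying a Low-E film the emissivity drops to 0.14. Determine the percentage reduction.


Percentage reduction = (1 - coated/uncoated) * 100
  Ratio = 0.14 / 0.84 = 0.1667
  Reduction = (1 - 0.1667) * 100 = 83.3%

83.3%


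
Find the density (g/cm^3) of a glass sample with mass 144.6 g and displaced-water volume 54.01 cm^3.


Use the definition of density:
  rho = mass / volume
  rho = 144.6 / 54.01 = 2.677 g/cm^3

2.677 g/cm^3


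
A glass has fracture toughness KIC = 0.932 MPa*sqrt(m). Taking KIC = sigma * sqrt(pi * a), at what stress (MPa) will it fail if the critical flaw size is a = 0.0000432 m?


Rearrange KIC = sigma * sqrt(pi * a):
  sigma = KIC / sqrt(pi * a)
  sqrt(pi * 0.0000432) = 0.01165
  sigma = 0.932 / 0.01165 = 80.0 MPa

80.0 MPa


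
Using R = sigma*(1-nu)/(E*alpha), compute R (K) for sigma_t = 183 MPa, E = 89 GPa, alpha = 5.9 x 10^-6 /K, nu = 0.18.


Thermal shock resistance: R = sigma * (1 - nu) / (E * alpha)
  Numerator = 183 * (1 - 0.18) = 150.06
  Denominator = 89 * 1000 * (5.9 x 10^-6) = 0.5251
  R = 150.06 / 0.5251 = 285.8 K

285.8 K


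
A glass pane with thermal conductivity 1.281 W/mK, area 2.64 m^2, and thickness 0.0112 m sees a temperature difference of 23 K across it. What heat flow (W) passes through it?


Fourier's law: Q = k * A * dT / t
  Q = 1.281 * 2.64 * 23 / 0.0112
  Q = 77.78232 / 0.0112 = 6944.9 W

6944.9 W


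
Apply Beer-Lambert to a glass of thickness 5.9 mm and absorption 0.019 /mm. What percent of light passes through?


Beer-Lambert law: T = exp(-alpha * thickness)
  exponent = -0.019 * 5.9 = -0.1121
  T = exp(-0.1121) = 0.894
  Percentage = 0.894 * 100 = 89.4%

89.4%


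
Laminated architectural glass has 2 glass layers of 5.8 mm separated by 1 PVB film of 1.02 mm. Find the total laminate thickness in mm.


Total thickness = glass contribution + PVB contribution
  Glass: 2 * 5.8 = 11.6 mm
  PVB: 1 * 1.02 = 1.02 mm
  Total = 11.6 + 1.02 = 12.62 mm

12.62 mm


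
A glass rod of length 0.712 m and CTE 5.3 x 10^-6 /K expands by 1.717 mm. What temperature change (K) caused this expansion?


Rearrange dL = alpha * L0 * dT for dT:
  dT = dL / (alpha * L0)
  dL (m) = 1.717 / 1000 = 0.001717
  dT = 0.001717 / ((5.3 x 10^-6) * 0.712) = 455.0 K

455.0 K


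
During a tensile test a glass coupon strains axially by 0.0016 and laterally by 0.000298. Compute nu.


Poisson's ratio: nu = lateral strain / axial strain
  nu = 0.000298 / 0.0016 = 0.1862

0.1862


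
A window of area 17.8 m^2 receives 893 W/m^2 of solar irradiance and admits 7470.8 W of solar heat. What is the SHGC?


Rearrange Q = Area * SHGC * Irradiance:
  SHGC = Q / (Area * Irradiance)
  SHGC = 7470.8 / (17.8 * 893) = 0.47

0.47


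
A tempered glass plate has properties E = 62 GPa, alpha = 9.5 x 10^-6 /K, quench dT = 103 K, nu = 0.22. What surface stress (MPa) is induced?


Tempering stress: sigma = E * alpha * dT / (1 - nu)
  E (MPa) = 62 * 1000 = 62000
  Numerator = 62000 * (9.5 x 10^-6) * 103 = 60.667
  Denominator = 1 - 0.22 = 0.78
  sigma = 60.667 / 0.78 = 77.8 MPa

77.8 MPa


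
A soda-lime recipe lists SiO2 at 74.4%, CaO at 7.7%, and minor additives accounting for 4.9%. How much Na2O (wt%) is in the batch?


Pieces sum to 100%:
  Na2O = 100 - (SiO2 + CaO + others)
  Na2O = 100 - (74.4 + 7.7 + 4.9) = 13.0%

13.0%


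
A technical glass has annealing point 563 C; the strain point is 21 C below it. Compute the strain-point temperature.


Strain point = annealing point - difference:
  T_strain = 563 - 21 = 542 C

542 C


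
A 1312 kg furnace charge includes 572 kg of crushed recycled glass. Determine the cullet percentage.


Cullet ratio = (cullet mass / total batch mass) * 100
  Ratio = 572 / 1312 * 100 = 43.6%

43.6%


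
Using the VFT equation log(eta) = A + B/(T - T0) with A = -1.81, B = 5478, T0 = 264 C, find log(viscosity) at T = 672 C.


VFT equation: log(eta) = A + B / (T - T0)
  T - T0 = 672 - 264 = 408
  B / (T - T0) = 5478 / 408 = 13.426
  log(eta) = -1.81 + 13.426 = 11.616

11.616


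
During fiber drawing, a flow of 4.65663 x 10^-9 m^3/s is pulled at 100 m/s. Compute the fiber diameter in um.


Cross-sectional area from continuity:
  A = Q / v = 4.65663 x 10^-9 / 100 = 4.65663 x 10^-11 m^2
Diameter from circular cross-section:
  d = sqrt(4A / pi) * 10^6 (m -> um)
  d = sqrt(4 * 4.65663 x 10^-11 / pi) * 10^6 = 7.7 um

7.7 um


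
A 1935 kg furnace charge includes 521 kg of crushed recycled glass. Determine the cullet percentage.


Cullet ratio = (cullet mass / total batch mass) * 100
  Ratio = 521 / 1935 * 100 = 26.93%

26.93%


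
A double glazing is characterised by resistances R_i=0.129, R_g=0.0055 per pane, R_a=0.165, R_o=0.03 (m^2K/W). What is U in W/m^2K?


Total thermal resistance (series):
  R_total = R_in + R_glass + R_air + R_glass + R_out
  R_total = 0.129 + 0.0055 + 0.165 + 0.0055 + 0.03 = 0.335 m^2K/W
U-value = 1 / R_total = 1 / 0.335 = 2.985 W/m^2K

2.985 W/m^2K


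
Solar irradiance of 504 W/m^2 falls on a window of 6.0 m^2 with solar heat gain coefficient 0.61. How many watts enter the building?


Solar heat gain: Q = Area * SHGC * Irradiance
  Q = 6.0 * 0.61 * 504 = 1844.6 W

1844.6 W


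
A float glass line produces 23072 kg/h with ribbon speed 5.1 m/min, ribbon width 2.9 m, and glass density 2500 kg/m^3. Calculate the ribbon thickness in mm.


Ribbon cross-section from mass balance:
  Volume rate = throughput / density = 23072 / 2500 = 9.2288 m^3/h
  thickness = volume rate / (speed * 60 * width), i.e.
  thickness = throughput / (60 * speed * width * density) * 1000
  thickness = 23072 / (60 * 5.1 * 2.9 * 2500) * 1000 = 10.4 mm

10.4 mm


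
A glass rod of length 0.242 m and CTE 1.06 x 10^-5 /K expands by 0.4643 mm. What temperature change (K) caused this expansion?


Rearrange dL = alpha * L0 * dT for dT:
  dT = dL / (alpha * L0)
  dL (m) = 0.4643 / 1000 = 0.0004643
  dT = 0.0004643 / ((1.06 x 10^-5) * 0.242) = 181.0 K

181.0 K


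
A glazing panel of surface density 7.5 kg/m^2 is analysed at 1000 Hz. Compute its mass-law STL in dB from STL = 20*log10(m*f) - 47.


Mass law: STL = 20 * log10(m * f) - 47
  m * f = 7.5 * 1000 = 7500
  log10(7500) = 3.87506
  STL = 20 * 3.87506 - 47 = 77.5012 - 47 = 30.5 dB

30.5 dB


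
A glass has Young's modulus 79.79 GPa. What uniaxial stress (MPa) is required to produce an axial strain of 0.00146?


Rearrange E = sigma / epsilon:
  sigma = E * epsilon
  E (MPa) = 79.79 * 1000 = 79790
  sigma = 79790 * 0.00146 = 116.49 MPa

116.49 MPa


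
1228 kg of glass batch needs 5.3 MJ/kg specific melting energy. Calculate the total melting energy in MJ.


Total energy = mass * specific energy
  E = 1228 * 5.3 = 6508.4 MJ

6508.4 MJ


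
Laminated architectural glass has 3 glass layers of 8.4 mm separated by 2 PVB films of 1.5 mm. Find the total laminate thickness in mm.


Total thickness = glass contribution + PVB contribution
  Glass: 3 * 8.4 = 25.2 mm
  PVB: 2 * 1.5 = 3.0 mm
  Total = 25.2 + 3.0 = 28.2 mm

28.2 mm


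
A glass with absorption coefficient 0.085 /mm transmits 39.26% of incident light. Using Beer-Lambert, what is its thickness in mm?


Rearrange T = exp(-alpha * thickness):
  thickness = -ln(T) / alpha
  T = 39.26/100 = 0.3926
  ln(T) = -0.93496
  -ln(T) = 0.93496
  thickness = 0.93496 / 0.085 = 11.0 mm

11.0 mm


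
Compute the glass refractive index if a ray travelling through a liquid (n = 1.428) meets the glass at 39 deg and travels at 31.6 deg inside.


Apply Snell's law: n1 * sin(theta1) = n2 * sin(theta2)
  n2 = n1 * sin(theta1) / sin(theta2)
  sin(39) = 0.62932
  sin(31.6) = 0.523986
  n2 = 1.428 * 0.62932 / 0.523986 = 1.7151

1.7151


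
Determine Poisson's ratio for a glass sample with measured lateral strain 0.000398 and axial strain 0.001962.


Poisson's ratio: nu = lateral strain / axial strain
  nu = 0.000398 / 0.001962 = 0.2029

0.2029


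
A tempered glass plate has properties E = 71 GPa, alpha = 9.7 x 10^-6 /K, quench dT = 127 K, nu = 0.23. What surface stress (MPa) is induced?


Tempering stress: sigma = E * alpha * dT / (1 - nu)
  E (MPa) = 71 * 1000 = 71000
  Numerator = 71000 * (9.7 x 10^-6) * 127 = 87.4649
  Denominator = 1 - 0.23 = 0.77
  sigma = 87.4649 / 0.77 = 113.6 MPa

113.6 MPa


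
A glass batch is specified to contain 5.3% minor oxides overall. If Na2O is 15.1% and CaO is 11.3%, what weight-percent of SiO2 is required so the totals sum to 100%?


Known pieces sum to 100%:
  SiO2 = 100 - (others + Na2O + CaO)
  SiO2 = 100 - (5.3 + 15.1 + 11.3) = 68.3%

68.3%


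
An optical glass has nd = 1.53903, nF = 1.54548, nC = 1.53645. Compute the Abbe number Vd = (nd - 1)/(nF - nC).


Abbe number formula: Vd = (nd - 1) / (nF - nC)
  nd - 1 = 1.53903 - 1 = 0.53903
  nF - nC = 1.54548 - 1.53645 = 0.00903
  Vd = 0.53903 / 0.00903 = 59.69

59.69


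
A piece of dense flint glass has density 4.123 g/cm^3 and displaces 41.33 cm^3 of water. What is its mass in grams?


Rearrange rho = m / V:
  m = rho * V
  m = 4.123 * 41.33 = 170.404 g

170.404 g


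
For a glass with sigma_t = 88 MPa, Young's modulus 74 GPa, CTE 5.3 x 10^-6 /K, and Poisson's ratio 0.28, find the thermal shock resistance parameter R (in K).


Thermal shock resistance: R = sigma * (1 - nu) / (E * alpha)
  Numerator = 88 * (1 - 0.28) = 63.36
  Denominator = 74 * 1000 * (5.3 x 10^-6) = 0.3922
  R = 63.36 / 0.3922 = 161.6 K

161.6 K


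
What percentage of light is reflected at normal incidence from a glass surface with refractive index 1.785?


Fresnel reflectance at normal incidence:
  R = ((n - 1)/(n + 1))^2
  (n - 1)/(n + 1) = (1.785 - 1)/(1.785 + 1) = 0.281867
  R = 0.281867^2 = 0.079449
  R(%) = 0.079449 * 100 = 7.945%

7.945%


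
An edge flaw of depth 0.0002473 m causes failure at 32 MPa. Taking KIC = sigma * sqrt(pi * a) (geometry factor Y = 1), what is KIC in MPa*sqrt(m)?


Fracture toughness: KIC = sigma * sqrt(pi * a)
  pi * a = pi * 0.0002473 = 0.000776916
  sqrt(pi * a) = 0.027873
  KIC = 32 * 0.027873 = 0.892 MPa*sqrt(m)

0.892 MPa*sqrt(m)


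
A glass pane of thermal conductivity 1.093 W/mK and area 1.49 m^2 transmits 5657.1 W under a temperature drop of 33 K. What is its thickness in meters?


Fourier's law: t = k * A * dT / Q
  t = 1.093 * 1.49 * 33 / 5657.1
  t = 53.74281 / 5657.1 = 0.0095 m

0.0095 m


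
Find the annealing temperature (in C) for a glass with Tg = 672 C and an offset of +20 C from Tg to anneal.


The annealing temperature is Tg plus the offset:
  T_anneal = 672 + 20 = 692 C

692 C


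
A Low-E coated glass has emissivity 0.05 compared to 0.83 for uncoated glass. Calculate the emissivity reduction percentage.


Percentage reduction = (1 - coated/uncoated) * 100
  Ratio = 0.05 / 0.83 = 0.0602
  Reduction = (1 - 0.0602) * 100 = 94.0%

94.0%


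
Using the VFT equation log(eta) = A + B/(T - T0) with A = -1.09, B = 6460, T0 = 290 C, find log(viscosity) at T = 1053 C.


VFT equation: log(eta) = A + B / (T - T0)
  T - T0 = 1053 - 290 = 763
  B / (T - T0) = 6460 / 763 = 8.467
  log(eta) = -1.09 + 8.467 = 7.377

7.377


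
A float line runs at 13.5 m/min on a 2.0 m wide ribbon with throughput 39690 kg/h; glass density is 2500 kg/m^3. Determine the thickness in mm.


Ribbon cross-section from mass balance:
  Volume rate = throughput / density = 39690 / 2500 = 15.876 m^3/h
  thickness = volume rate / (speed * 60 * width), i.e.
  thickness = throughput / (60 * speed * width * density) * 1000
  thickness = 39690 / (60 * 13.5 * 2.0 * 2500) * 1000 = 9.8 mm

9.8 mm


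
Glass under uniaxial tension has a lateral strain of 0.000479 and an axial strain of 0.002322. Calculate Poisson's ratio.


Poisson's ratio: nu = lateral strain / axial strain
  nu = 0.000479 / 0.002322 = 0.2063

0.2063


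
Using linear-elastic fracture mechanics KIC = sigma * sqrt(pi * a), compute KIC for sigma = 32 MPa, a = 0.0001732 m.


Fracture toughness: KIC = sigma * sqrt(pi * a)
  pi * a = pi * 0.0001732 = 0.000544124
  sqrt(pi * a) = 0.023326
  KIC = 32 * 0.023326 = 0.746 MPa*sqrt(m)

0.746 MPa*sqrt(m)


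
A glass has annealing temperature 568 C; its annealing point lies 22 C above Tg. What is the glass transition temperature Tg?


Rearrange T_anneal = Tg + offset for Tg:
  Tg = T_anneal - offset = 568 - 22 = 546 C

546 C


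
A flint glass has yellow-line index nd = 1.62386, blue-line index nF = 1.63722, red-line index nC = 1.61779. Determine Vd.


Abbe number formula: Vd = (nd - 1) / (nF - nC)
  nd - 1 = 1.62386 - 1 = 0.62386
  nF - nC = 1.63722 - 1.61779 = 0.01943
  Vd = 0.62386 / 0.01943 = 32.11

32.11


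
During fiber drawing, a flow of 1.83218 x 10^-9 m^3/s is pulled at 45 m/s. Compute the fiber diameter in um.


Cross-sectional area from continuity:
  A = Q / v = 1.83218 x 10^-9 / 45 = 4.071511 x 10^-11 m^2
Diameter from circular cross-section:
  d = sqrt(4A / pi) * 10^6 (m -> um)
  d = sqrt(4 * 4.071511 x 10^-11 / pi) * 10^6 = 7.2 um

7.2 um


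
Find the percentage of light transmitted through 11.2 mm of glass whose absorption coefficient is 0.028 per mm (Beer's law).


Beer-Lambert law: T = exp(-alpha * thickness)
  exponent = -0.028 * 11.2 = -0.3136
  T = exp(-0.3136) = 0.7308
  Percentage = 0.7308 * 100 = 73.08%

73.08%


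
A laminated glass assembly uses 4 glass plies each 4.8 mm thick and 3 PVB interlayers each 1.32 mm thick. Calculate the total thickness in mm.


Total thickness = glass contribution + PVB contribution
  Glass: 4 * 4.8 = 19.2 mm
  PVB: 3 * 1.32 = 3.96 mm
  Total = 19.2 + 3.96 = 23.16 mm

23.16 mm


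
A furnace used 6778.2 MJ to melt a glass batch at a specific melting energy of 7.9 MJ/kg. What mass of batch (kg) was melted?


Rearrange E = m * s for m:
  m = E / s
  m = 6778.2 / 7.9 = 858.0 kg

858.0 kg


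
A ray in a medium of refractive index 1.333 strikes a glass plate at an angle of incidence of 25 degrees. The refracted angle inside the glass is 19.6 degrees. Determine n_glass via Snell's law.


Apply Snell's law: n1 * sin(theta1) = n2 * sin(theta2)
  n2 = n1 * sin(theta1) / sin(theta2)
  sin(25) = 0.422618
  sin(19.6) = 0.335452
  n2 = 1.333 * 0.422618 / 0.335452 = 1.6794

1.6794


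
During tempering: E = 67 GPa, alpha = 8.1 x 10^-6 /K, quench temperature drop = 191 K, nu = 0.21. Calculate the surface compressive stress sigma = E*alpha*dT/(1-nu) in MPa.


Tempering stress: sigma = E * alpha * dT / (1 - nu)
  E (MPa) = 67 * 1000 = 67000
  Numerator = 67000 * (8.1 x 10^-6) * 191 = 103.6557
  Denominator = 1 - 0.21 = 0.79
  sigma = 103.6557 / 0.79 = 131.2 MPa

131.2 MPa


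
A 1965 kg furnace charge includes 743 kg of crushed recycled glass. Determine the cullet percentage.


Cullet ratio = (cullet mass / total batch mass) * 100
  Ratio = 743 / 1965 * 100 = 37.81%

37.81%


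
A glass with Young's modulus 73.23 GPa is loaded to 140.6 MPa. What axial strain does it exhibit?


Rearrange E = sigma / epsilon:
  epsilon = sigma / E
  E (MPa) = 73.23 * 1000 = 73230
  epsilon = 140.6 / 73230 = 0.00192

0.00192


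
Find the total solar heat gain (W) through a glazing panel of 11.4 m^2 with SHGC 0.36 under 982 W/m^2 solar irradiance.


Solar heat gain: Q = Area * SHGC * Irradiance
  Q = 11.4 * 0.36 * 982 = 4030.1 W

4030.1 W


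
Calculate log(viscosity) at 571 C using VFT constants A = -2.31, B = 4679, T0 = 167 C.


VFT equation: log(eta) = A + B / (T - T0)
  T - T0 = 571 - 167 = 404
  B / (T - T0) = 4679 / 404 = 11.582
  log(eta) = -2.31 + 11.582 = 9.272

9.272


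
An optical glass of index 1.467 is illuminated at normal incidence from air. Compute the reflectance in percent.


Fresnel reflectance at normal incidence:
  R = ((n - 1)/(n + 1))^2
  (n - 1)/(n + 1) = (1.467 - 1)/(1.467 + 1) = 0.189299
  R = 0.189299^2 = 0.0358341
  R(%) = 0.0358341 * 100 = 3.583%

3.583%


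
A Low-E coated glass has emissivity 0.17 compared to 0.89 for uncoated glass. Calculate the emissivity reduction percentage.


Percentage reduction = (1 - coated/uncoated) * 100
  Ratio = 0.17 / 0.89 = 0.191
  Reduction = (1 - 0.191) * 100 = 80.9%

80.9%


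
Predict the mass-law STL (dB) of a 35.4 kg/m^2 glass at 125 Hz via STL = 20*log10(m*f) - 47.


Mass law: STL = 20 * log10(m * f) - 47
  m * f = 35.4 * 125 = 4425
  log10(4425) = 3.64591
  STL = 20 * 3.64591 - 47 = 72.9182 - 47 = 25.9 dB

25.9 dB


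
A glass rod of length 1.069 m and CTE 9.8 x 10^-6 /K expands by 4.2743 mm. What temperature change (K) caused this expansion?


Rearrange dL = alpha * L0 * dT for dT:
  dT = dL / (alpha * L0)
  dL (m) = 4.2743 / 1000 = 0.0042743
  dT = 0.0042743 / ((9.8 x 10^-6) * 1.069) = 408.0 K

408.0 K


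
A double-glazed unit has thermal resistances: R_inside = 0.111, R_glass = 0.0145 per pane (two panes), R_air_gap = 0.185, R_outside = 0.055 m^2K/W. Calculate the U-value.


Total thermal resistance (series):
  R_total = R_in + R_glass + R_air + R_glass + R_out
  R_total = 0.111 + 0.0145 + 0.185 + 0.0145 + 0.055 = 0.38 m^2K/W
U-value = 1 / R_total = 1 / 0.38 = 2.632 W/m^2K

2.632 W/m^2K


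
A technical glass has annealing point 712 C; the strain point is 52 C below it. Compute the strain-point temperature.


Strain point = annealing point - difference:
  T_strain = 712 - 52 = 660 C

660 C


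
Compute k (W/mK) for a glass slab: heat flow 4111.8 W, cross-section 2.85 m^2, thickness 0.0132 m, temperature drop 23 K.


Fourier's law rearranged: k = Q * t / (A * dT)
  Numerator = 4111.8 * 0.0132 = 54.27576
  Denominator = 2.85 * 23 = 65.55
  k = 54.27576 / 65.55 = 0.828 W/mK

0.828 W/mK


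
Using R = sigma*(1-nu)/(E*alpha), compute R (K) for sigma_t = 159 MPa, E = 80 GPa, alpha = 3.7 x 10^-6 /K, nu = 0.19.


Thermal shock resistance: R = sigma * (1 - nu) / (E * alpha)
  Numerator = 159 * (1 - 0.19) = 128.79
  Denominator = 80 * 1000 * (3.7 x 10^-6) = 0.296
  R = 128.79 / 0.296 = 435.1 K

435.1 K


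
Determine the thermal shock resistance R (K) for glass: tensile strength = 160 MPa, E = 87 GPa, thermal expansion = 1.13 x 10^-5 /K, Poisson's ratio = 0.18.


Thermal shock resistance: R = sigma * (1 - nu) / (E * alpha)
  Numerator = 160 * (1 - 0.18) = 131.2
  Denominator = 87 * 1000 * (1.13 x 10^-5) = 0.9831
  R = 131.2 / 0.9831 = 133.5 K

133.5 K


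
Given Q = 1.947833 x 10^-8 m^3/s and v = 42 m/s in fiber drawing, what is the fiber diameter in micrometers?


Cross-sectional area from continuity:
  A = Q / v = 1.947833 x 10^-8 / 42 = 4.637698 x 10^-10 m^2
Diameter from circular cross-section:
  d = sqrt(4A / pi) * 10^6 (m -> um)
  d = sqrt(4 * 4.637698 x 10^-10 / pi) * 10^6 = 24.3 um

24.3 um


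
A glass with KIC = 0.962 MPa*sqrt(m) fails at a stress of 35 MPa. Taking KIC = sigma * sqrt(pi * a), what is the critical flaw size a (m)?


Rearrange KIC = sigma * sqrt(pi * a):
  sqrt(pi * a) = KIC / sigma
  sqrt(pi * a) = 0.962 / 35 = 0.027486
  a = (KIC / sigma)^2 / pi
  a = 0.027486^2 / pi = 0.0002405 m

0.0002405 m


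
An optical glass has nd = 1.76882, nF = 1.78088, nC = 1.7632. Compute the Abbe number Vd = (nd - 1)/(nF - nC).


Abbe number formula: Vd = (nd - 1) / (nF - nC)
  nd - 1 = 1.76882 - 1 = 0.76882
  nF - nC = 1.78088 - 1.7632 = 0.01768
  Vd = 0.76882 / 0.01768 = 43.49

43.49


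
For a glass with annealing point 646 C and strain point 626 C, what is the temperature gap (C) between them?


Gap = T_anneal - T_strain:
  gap = 646 - 626 = 20 C

20 C


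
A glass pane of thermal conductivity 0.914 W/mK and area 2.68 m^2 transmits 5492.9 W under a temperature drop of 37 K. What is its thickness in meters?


Fourier's law: t = k * A * dT / Q
  t = 0.914 * 2.68 * 37 / 5492.9
  t = 90.63224 / 5492.9 = 0.0165 m

0.0165 m
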